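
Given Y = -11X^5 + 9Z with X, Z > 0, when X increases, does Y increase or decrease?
Y decreases

Taking the partial derivative:
∂Y/∂X = -55X^4

∂Y/∂X = -55X^4 < 0 (assuming positive values)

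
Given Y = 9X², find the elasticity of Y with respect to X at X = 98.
Elasticity = 2

Elasticity = (dY/dX) · (X/Y)

dY/dX = 18·X
At X = 98: dY/dX = 1764, Y = 86436

Elasticity = 1764 · (98 / 86436) = 2

Interpretation: for a small percentage change in X, the percentage change in Y is approximately 2.00 times as large.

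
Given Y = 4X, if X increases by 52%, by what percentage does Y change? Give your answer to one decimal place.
52.0%

For Y = 4X:
If X → X(1 + 0.52)
Then Y → Y · (1 + 0.52)^1
     = Y · 1.5200

Percentage change = ((1 + 0.52)^1 − 1) × 100% = 52.0%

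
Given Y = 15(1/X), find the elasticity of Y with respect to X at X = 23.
Elasticity = -1

Elasticity = (dY/dX) · (X/Y)

dY/dX = -15/X²
At X = 23: dY/dX = -15/529, Y = 15/23

Elasticity = (-15/529) · (23 / (15/23)) = -1

Interpretation: for a small percentage change in X, the percentage change in Y is approximately -1.00 times as large.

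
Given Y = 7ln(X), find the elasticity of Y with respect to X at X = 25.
Elasticity = 1/ln(25) ≈ 0.3107

Elasticity = (dY/dX) · (X/Y)

dY/dX = 7/X
At X = 25: dY/dX = 7/25, Y = 7·ln(25)

Elasticity = (7/25) · (25 / (7·ln(25))) = 1/ln(25) ≈ 0.3107

Interpretation: for a small percentage change in X, the percentage change in Y is approximately 0.31 times as large.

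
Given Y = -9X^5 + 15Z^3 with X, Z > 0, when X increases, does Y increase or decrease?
Y decreases

Taking the partial derivative:
∂Y/∂X = -45X^4

∂Y/∂X = -45X^4 < 0 (assuming positive values)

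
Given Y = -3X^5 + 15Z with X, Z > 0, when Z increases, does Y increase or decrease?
Y increases

Taking the partial derivative:
∂Y/∂Z = 15

∂Y/∂Z = 15 > 0 (assuming positive values)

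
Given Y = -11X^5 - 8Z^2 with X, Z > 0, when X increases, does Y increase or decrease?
Y decreases

Taking the partial derivative:
∂Y/∂X = -55X^4

∂Y/∂X = -55X^4 < 0 (assuming positive values)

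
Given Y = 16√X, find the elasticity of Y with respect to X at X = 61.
Elasticity = 1/2

Elasticity = (dY/dX) · (X/Y)

dY/dX = 8/√X
At X = 61: dY/dX = 8·√61/61, Y = 16·√61

Elasticity = (8·√61/61) · (61 / (16·√61)) = 1/2

Interpretation: for a small percentage change in X, the percentage change in Y is approximately 0.50 times as large.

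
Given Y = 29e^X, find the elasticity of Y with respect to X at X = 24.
Elasticity = 24

Elasticity = (dY/dX) · (X/Y)

dY/dX = 29·e^X
At X = 24: dY/dX = 29·e^24, Y = 29·e^24

Elasticity = (29·e^24) · (24 / (29·e^24)) = 24

Interpretation: for a small percentage change in X, the percentage change in Y is approximately 24.00 times as large.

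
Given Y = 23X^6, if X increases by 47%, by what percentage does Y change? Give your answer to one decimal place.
909.0%

For Y = 23X^6:
If X → X(1 + 0.47)
Then Y → Y · (1 + 0.47)^6
     ≈ Y · 10.0903

Percentage change = ((1 + 0.47)^6 − 1) × 100% ≈ 909.0%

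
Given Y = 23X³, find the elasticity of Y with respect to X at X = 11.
Elasticity = 3

Elasticity = (dY/dX) · (X/Y)

dY/dX = 69·X²
At X = 11: dY/dX = 8349, Y = 30613

Elasticity = 8349 · (11 / 30613) = 3

Interpretation: for a small percentage change in X, the percentage change in Y is approximately 3.00 times as large.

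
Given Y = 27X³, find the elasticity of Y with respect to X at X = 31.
Elasticity = 3

Elasticity = (dY/dX) · (X/Y)

dY/dX = 81·X²
At X = 31: dY/dX = 77841, Y = 804357

Elasticity = 77841 · (31 / 804357) = 3

Interpretation: for a small percentage change in X, the percentage change in Y is approximately 3.00 times as large.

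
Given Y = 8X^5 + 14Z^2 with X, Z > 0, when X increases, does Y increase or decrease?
Y increases

Taking the partial derivative:
∂Y/∂X = 40X^4

∂Y/∂X = 40X^4 > 0 (assuming positive values)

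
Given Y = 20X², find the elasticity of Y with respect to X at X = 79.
Elasticity = 2

Elasticity = (dY/dX) · (X/Y)

dY/dX = 40·X
At X = 79: dY/dX = 3160, Y = 124820

Elasticity = 3160 · (79 / 124820) = 2

Interpretation: for a small percentage change in X, the percentage change in Y is approximately 2.00 times as large.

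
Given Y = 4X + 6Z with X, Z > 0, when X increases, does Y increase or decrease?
Y increases

Taking the partial derivative:
∂Y/∂X = 4

∂Y/∂X = 4 > 0 (assuming positive values)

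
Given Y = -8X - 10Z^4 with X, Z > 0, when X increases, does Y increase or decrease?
Y decreases

Taking the partial derivative:
∂Y/∂X = -8

∂Y/∂X = -8 < 0 (assuming positive values)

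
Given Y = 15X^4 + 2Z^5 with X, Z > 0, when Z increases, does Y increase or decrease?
Y increases

Taking the partial derivative:
∂Y/∂Z = 10Z^4

∂Y/∂Z = 10Z^4 > 0 (assuming positive values)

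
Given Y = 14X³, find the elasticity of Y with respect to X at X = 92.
Elasticity = 3

Elasticity = (dY/dX) · (X/Y)

dY/dX = 42·X²
At X = 92: dY/dX = 355488, Y = 10901632

Elasticity = 355488 · (92 / 10901632) = 3

Interpretation: for a small percentage change in X, the percentage change in Y is approximately 3.00 times as large.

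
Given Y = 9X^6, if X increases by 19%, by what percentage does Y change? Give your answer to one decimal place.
184.0%

For Y = 9X^6:
If X → X(1 + 0.19)
Then Y → Y · (1 + 0.19)^6
     ≈ Y · 2.8398

Percentage change = ((1 + 0.19)^6 − 1) × 100% ≈ 184.0%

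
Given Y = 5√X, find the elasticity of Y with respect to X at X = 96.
Elasticity = 1/2

Elasticity = (dY/dX) · (X/Y)

dY/dX = 5/(2·√X)
At X = 96: dY/dX = 5·√6/48, Y = 20·√6

Elasticity = (5·√6/48) · (96 / (20·√6)) = 1/2

Interpretation: for a small percentage change in X, the percentage change in Y is approximately 0.50 times as large.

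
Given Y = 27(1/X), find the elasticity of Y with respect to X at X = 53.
Elasticity = -1

Elasticity = (dY/dX) · (X/Y)

dY/dX = -27/X²
At X = 53: dY/dX = -27/2809, Y = 27/53

Elasticity = (-27/2809) · (53 / (27/53)) = -1

Interpretation: for a small percentage change in X, the percentage change in Y is approximately -1.00 times as large.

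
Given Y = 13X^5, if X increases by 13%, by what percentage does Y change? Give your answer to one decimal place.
84.2%

For Y = 13X^5:
If X → X(1 + 0.13)
Then Y → Y · (1 + 0.13)^5
     ≈ Y · 1.8424

Percentage change = ((1 + 0.13)^5 − 1) × 100% ≈ 84.2%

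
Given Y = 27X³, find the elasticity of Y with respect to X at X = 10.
Elasticity = 3

Elasticity = (dY/dX) · (X/Y)

dY/dX = 81·X²
At X = 10: dY/dX = 8100, Y = 27000

Elasticity = 8100 · (10 / 27000) = 3

Interpretation: for a small percentage change in X, the percentage change in Y is approximately 3.00 times as large.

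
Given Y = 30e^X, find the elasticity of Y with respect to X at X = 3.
Elasticity = 3

Elasticity = (dY/dX) · (X/Y)

dY/dX = 30·e^X
At X = 3: dY/dX = 30·e^3, Y = 30·e^3

Elasticity = (30·e^3) · (3 / (30·e^3)) = 3

Interpretation: for a small percentage change in X, the percentage change in Y is approximately 3.00 times as large.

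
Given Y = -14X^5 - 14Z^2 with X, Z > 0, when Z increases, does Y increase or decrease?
Y decreases

Taking the partial derivative:
∂Y/∂Z = -28Z

∂Y/∂Z = -28Z < 0 (assuming positive values)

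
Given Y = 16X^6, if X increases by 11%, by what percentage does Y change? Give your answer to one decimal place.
87.0%

For Y = 16X^6:
If X → X(1 + 0.11)
Then Y → Y · (1 + 0.11)^6
     ≈ Y · 1.8704

Percentage change = ((1 + 0.11)^6 − 1) × 100% ≈ 87.0%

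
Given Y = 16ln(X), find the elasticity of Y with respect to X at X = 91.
Elasticity = 1/ln(91) ≈ 0.2217

Elasticity = (dY/dX) · (X/Y)

dY/dX = 16/X
At X = 91: dY/dX = 16/91, Y = 16·ln(91)

Elasticity = (16/91) · (91 / (16·ln(91))) = 1/ln(91) ≈ 0.2217

Interpretation: for a small percentage change in X, the percentage change in Y is approximately 0.22 times as large.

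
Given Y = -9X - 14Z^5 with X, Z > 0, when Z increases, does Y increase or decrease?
Y decreases

Taking the partial derivative:
∂Y/∂Z = -70Z^4

∂Y/∂Z = -70Z^4 < 0 (assuming positive values)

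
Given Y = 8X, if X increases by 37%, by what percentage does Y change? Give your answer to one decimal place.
37.0%

For Y = 8X:
If X → X(1 + 0.37)
Then Y → Y · (1 + 0.37)^1
     = Y · 1.3700

Percentage change = ((1 + 0.37)^1 − 1) × 100% = 37.0%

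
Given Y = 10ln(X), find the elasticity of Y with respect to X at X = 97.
Elasticity = 1/ln(97) ≈ 0.2186

Elasticity = (dY/dX) · (X/Y)

dY/dX = 10/X
At X = 97: dY/dX = 10/97, Y = 10·ln(97)

Elasticity = (10/97) · (97 / (10·ln(97))) = 1/ln(97) ≈ 0.2186

Interpretation: for a small percentage change in X, the percentage change in Y is approximately 0.22 times as large.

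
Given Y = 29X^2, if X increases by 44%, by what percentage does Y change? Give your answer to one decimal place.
107.4%

For Y = 29X^2:
If X → X(1 + 0.44)
Then Y → Y · (1 + 0.44)^2
     = Y · 2.0736

Percentage change = ((1 + 0.44)^2 − 1) × 100% ≈ 107.4%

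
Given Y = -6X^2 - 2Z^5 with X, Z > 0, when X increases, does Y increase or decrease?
Y decreases

Taking the partial derivative:
∂Y/∂X = -12X

∂Y/∂X = -12X < 0 (assuming positive values)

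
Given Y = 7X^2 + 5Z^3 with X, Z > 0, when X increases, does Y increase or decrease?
Y increases

Taking the partial derivative:
∂Y/∂X = 14X

∂Y/∂X = 14X > 0 (assuming positive values)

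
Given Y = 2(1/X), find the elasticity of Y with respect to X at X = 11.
Elasticity = -1

Elasticity = (dY/dX) · (X/Y)

dY/dX = -2/X²
At X = 11: dY/dX = -2/121, Y = 2/11

Elasticity = (-2/121) · (11 / (2/11)) = -1

Interpretation: for a small percentage change in X, the percentage change in Y is approximately -1.00 times as large.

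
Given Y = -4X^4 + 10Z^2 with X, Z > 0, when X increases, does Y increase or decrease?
Y decreases

Taking the partial derivative:
∂Y/∂X = -16X^3

∂Y/∂X = -16X^3 < 0 (assuming positive values)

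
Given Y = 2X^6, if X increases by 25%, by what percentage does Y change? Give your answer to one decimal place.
281.5%

For Y = 2X^6:
If X → X(1 + 0.25)
Then Y → Y · (1 + 0.25)^6
     ≈ Y · 3.8147

Percentage change = ((1 + 0.25)^6 − 1) × 100% ≈ 281.5%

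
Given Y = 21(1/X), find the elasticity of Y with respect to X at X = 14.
Elasticity = -1

Elasticity = (dY/dX) · (X/Y)

dY/dX = -21/X²
At X = 14: dY/dX = -3/28, Y = 3/2

Elasticity = (-3/28) · (14 / (3/2)) = -1

Interpretation: for a small percentage change in X, the percentage change in Y is approximately -1.00 times as large.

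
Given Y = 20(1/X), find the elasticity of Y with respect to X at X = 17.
Elasticity = -1

Elasticity = (dY/dX) · (X/Y)

dY/dX = -20/X²
At X = 17: dY/dX = -20/289, Y = 20/17

Elasticity = (-20/289) · (17 / (20/17)) = -1

Interpretation: for a small percentage change in X, the percentage change in Y is approximately -1.00 times as large.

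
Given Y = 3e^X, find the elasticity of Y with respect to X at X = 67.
Elasticity = 67

Elasticity = (dY/dX) · (X/Y)

dY/dX = 3·e^X
At X = 67: dY/dX = 3·e^67, Y = 3·e^67

Elasticity = (3·e^67) · (67 / (3·e^67)) = 67

Interpretation: for a small percentage change in X, the percentage change in Y is approximately 67.00 times as large.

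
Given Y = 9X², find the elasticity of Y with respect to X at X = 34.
Elasticity = 2

Elasticity = (dY/dX) · (X/Y)

dY/dX = 18·X
At X = 34: dY/dX = 612, Y = 10404

Elasticity = 612 · (34 / 10404) = 2

Interpretation: for a small percentage change in X, the percentage change in Y is approximately 2.00 times as large.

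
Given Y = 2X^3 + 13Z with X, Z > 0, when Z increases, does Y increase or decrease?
Y increases

Taking the partial derivative:
∂Y/∂Z = 13

∂Y/∂Z = 13 > 0 (assuming positive values)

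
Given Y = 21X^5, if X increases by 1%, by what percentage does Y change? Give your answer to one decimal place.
5.1%

For Y = 21X^5:
If X → X(1 + 0.01)
Then Y → Y · (1 + 0.01)^5
     ≈ Y · 1.0510

Percentage change = ((1 + 0.01)^5 − 1) × 100% ≈ 5.1%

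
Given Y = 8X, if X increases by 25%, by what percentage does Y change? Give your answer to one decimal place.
25.0%

For Y = 8X:
If X → X(1 + 0.25)
Then Y → Y · (1 + 0.25)^1
     = Y · 1.2500

Percentage change = ((1 + 0.25)^1 − 1) × 100% = 25.0%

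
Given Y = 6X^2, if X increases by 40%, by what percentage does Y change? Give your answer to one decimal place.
96.0%

For Y = 6X^2:
If X → X(1 + 0.4)
Then Y → Y · (1 + 0.4)^2
     = Y · 1.9600

Percentage change = ((1 + 0.4)^2 − 1) × 100% = 96.0%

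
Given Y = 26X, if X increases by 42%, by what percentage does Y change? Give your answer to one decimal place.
42.0%

For Y = 26X:
If X → X(1 + 0.42)
Then Y → Y · (1 + 0.42)^1
     = Y · 1.4200

Percentage change = ((1 + 0.42)^1 − 1) × 100% = 42.0%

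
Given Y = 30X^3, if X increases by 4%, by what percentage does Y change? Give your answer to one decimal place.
12.5%

For Y = 30X^3:
If X → X(1 + 0.04)
Then Y → Y · (1 + 0.04)^3
     ≈ Y · 1.1249

Percentage change = ((1 + 0.04)^3 − 1) × 100% ≈ 12.5%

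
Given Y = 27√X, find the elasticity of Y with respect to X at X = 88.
Elasticity = 1/2

Elasticity = (dY/dX) · (X/Y)

dY/dX = 27/(2·√X)
At X = 88: dY/dX = 27·√22/88, Y = 54·√22

Elasticity = (27·√22/88) · (88 / (54·√22)) = 1/2

Interpretation: for a small percentage change in X, the percentage change in Y is approximately 0.50 times as large.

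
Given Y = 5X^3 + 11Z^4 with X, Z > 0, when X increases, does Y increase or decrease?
Y increases

Taking the partial derivative:
∂Y/∂X = 15X^2

∂Y/∂X = 15X^2 > 0 (assuming positive values)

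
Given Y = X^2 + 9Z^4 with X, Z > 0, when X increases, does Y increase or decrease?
Y increases

Taking the partial derivative:
∂Y/∂X = 2X

∂Y/∂X = 2X > 0 (assuming positive values)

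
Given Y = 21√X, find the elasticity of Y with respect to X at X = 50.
Elasticity = 1/2

Elasticity = (dY/dX) · (X/Y)

dY/dX = 21/(2·√X)
At X = 50: dY/dX = 21·√2/20, Y = 105·√2

Elasticity = (21·√2/20) · (50 / (105·√2)) = 1/2

Interpretation: for a small percentage change in X, the percentage change in Y is approximately 0.50 times as large.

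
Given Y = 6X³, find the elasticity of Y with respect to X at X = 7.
Elasticity = 3

Elasticity = (dY/dX) · (X/Y)

dY/dX = 18·X²
At X = 7: dY/dX = 882, Y = 2058

Elasticity = 882 · (7 / 2058) = 3

Interpretation: for a small percentage change in X, the percentage change in Y is approximately 3.00 times as large.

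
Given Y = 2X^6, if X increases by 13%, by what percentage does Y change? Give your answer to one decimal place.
108.2%

For Y = 2X^6:
If X → X(1 + 0.13)
Then Y → Y · (1 + 0.13)^6
     ≈ Y · 2.0820

Percentage change = ((1 + 0.13)^6 − 1) × 100% ≈ 108.2%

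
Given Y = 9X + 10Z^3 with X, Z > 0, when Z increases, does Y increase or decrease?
Y increases

Taking the partial derivative:
∂Y/∂Z = 30Z^2

∂Y/∂Z = 30Z^2 > 0 (assuming positive values)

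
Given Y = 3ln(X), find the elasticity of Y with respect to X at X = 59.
Elasticity = 1/ln(59) ≈ 0.2452

Elasticity = (dY/dX) · (X/Y)

dY/dX = 3/X
At X = 59: dY/dX = 3/59, Y = 3·ln(59)

Elasticity = (3/59) · (59 / (3·ln(59))) = 1/ln(59) ≈ 0.2452

Interpretation: for a small percentage change in X, the percentage change in Y is approximately 0.25 times as large.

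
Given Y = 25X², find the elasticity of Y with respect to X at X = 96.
Elasticity = 2

Elasticity = (dY/dX) · (X/Y)

dY/dX = 50·X
At X = 96: dY/dX = 4800, Y = 230400

Elasticity = 4800 · (96 / 230400) = 2

Interpretation: for a small percentage change in X, the percentage change in Y is approximately 2.00 times as large.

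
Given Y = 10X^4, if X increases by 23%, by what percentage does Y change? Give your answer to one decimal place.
128.9%

For Y = 10X^4:
If X → X(1 + 0.23)
Then Y → Y · (1 + 0.23)^4
     ≈ Y · 2.2889

Percentage change = ((1 + 0.23)^4 − 1) × 100% ≈ 128.9%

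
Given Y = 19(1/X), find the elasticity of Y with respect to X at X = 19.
Elasticity = -1

Elasticity = (dY/dX) · (X/Y)

dY/dX = -19/X²
At X = 19: dY/dX = -1/19, Y = 1

Elasticity = (-1/19) · (19 / 1) = -1

Interpretation: for a small percentage change in X, the percentage change in Y is approximately -1.00 times as large.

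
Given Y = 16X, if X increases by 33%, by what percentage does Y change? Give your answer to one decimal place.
33.0%

For Y = 16X:
If X → X(1 + 0.33)
Then Y → Y · (1 + 0.33)^1
     = Y · 1.3300

Percentage change = ((1 + 0.33)^1 − 1) × 100% = 33.0%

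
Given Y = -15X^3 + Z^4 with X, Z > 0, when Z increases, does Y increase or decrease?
Y increases

Taking the partial derivative:
∂Y/∂Z = 4Z^3

∂Y/∂Z = 4Z^3 > 0 (assuming positive values)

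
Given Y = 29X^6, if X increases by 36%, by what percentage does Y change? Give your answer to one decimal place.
532.8%

For Y = 29X^6:
If X → X(1 + 0.36)
Then Y → Y · (1 + 0.36)^6
     ≈ Y · 6.3275

Percentage change = ((1 + 0.36)^6 − 1) × 100% ≈ 532.8%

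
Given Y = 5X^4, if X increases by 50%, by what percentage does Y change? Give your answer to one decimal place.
406.3%

For Y = 5X^4:
If X → X(1 + 0.5)
Then Y → Y · (1 + 0.5)^4
     = Y · 5.0625

Percentage change = ((1 + 0.5)^4 − 1) × 100% ≈ 406.3%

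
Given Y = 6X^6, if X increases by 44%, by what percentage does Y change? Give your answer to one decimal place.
791.6%

For Y = 6X^6:
If X → X(1 + 0.44)
Then Y → Y · (1 + 0.44)^6
     ≈ Y · 8.9161

Percentage change = ((1 + 0.44)^6 − 1) × 100% ≈ 791.6%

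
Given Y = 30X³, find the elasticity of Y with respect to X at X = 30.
Elasticity = 3

Elasticity = (dY/dX) · (X/Y)

dY/dX = 90·X²
At X = 30: dY/dX = 81000, Y = 810000

Elasticity = 81000 · (30 / 810000) = 3

Interpretation: for a small percentage change in X, the percentage change in Y is approximately 3.00 times as large.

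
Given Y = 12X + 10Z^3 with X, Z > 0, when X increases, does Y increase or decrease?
Y increases

Taking the partial derivative:
∂Y/∂X = 12

∂Y/∂X = 12 > 0 (assuming positive values)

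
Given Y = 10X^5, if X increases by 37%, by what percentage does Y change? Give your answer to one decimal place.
382.6%

For Y = 10X^5:
If X → X(1 + 0.37)
Then Y → Y · (1 + 0.37)^5
     ≈ Y · 4.8262

Percentage change = ((1 + 0.37)^5 − 1) × 100% ≈ 382.6%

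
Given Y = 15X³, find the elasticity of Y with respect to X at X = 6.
Elasticity = 3

Elasticity = (dY/dX) · (X/Y)

dY/dX = 45·X²
At X = 6: dY/dX = 1620, Y = 3240

Elasticity = 1620 · (6 / 3240) = 3

Interpretation: for a small percentage change in X, the percentage change in Y is approximately 3.00 times as large.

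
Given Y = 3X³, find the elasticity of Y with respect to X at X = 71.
Elasticity = 3

Elasticity = (dY/dX) · (X/Y)

dY/dX = 9·X²
At X = 71: dY/dX = 45369, Y = 1073733

Elasticity = 45369 · (71 / 1073733) = 3

Interpretation: for a small percentage change in X, the percentage change in Y is approximately 3.00 times as large.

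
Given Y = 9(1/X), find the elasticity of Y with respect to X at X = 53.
Elasticity = -1

Elasticity = (dY/dX) · (X/Y)

dY/dX = -9/X²
At X = 53: dY/dX = -9/2809, Y = 9/53

Elasticity = (-9/2809) · (53 / (9/53)) = -1

Interpretation: for a small percentage change in X, the percentage change in Y is approximately -1.00 times as large.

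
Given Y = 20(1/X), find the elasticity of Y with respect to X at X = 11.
Elasticity = -1

Elasticity = (dY/dX) · (X/Y)

dY/dX = -20/X²
At X = 11: dY/dX = -20/121, Y = 20/11

Elasticity = (-20/121) · (11 / (20/11)) = -1

Interpretation: for a small percentage change in X, the percentage change in Y is approximately -1.00 times as large.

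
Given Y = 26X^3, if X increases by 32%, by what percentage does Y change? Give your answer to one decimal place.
130.0%

For Y = 26X^3:
If X → X(1 + 0.32)
Then Y → Y · (1 + 0.32)^3
     ≈ Y · 2.3000

Percentage change = ((1 + 0.32)^3 − 1) × 100% ≈ 130.0%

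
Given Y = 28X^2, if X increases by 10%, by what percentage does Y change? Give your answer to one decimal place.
21.0%

For Y = 28X^2:
If X → X(1 + 0.1)
Then Y → Y · (1 + 0.1)^2
     = Y · 1.2100

Percentage change = ((1 + 0.1)^2 − 1) × 100% = 21.0%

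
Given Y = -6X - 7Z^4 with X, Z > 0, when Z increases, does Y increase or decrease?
Y decreases

Taking the partial derivative:
∂Y/∂Z = -28Z^3

∂Y/∂Z = -28Z^3 < 0 (assuming positive values)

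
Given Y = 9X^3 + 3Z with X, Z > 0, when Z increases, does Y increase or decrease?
Y increases

Taking the partial derivative:
∂Y/∂Z = 3

∂Y/∂Z = 3 > 0 (assuming positive values)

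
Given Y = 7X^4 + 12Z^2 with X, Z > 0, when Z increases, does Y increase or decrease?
Y increases

Taking the partial derivative:
∂Y/∂Z = 24Z

∂Y/∂Z = 24Z > 0 (assuming positive values)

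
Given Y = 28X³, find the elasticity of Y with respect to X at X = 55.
Elasticity = 3

Elasticity = (dY/dX) · (X/Y)

dY/dX = 84·X²
At X = 55: dY/dX = 254100, Y = 4658500

Elasticity = 254100 · (55 / 4658500) = 3

Interpretation: for a small percentage change in X, the percentage change in Y is approximately 3.00 times as large.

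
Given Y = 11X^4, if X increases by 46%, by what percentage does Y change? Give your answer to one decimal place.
354.4%

For Y = 11X^4:
If X → X(1 + 0.46)
Then Y → Y · (1 + 0.46)^4
     ≈ Y · 4.5437

Percentage change = ((1 + 0.46)^4 − 1) × 100% ≈ 354.4%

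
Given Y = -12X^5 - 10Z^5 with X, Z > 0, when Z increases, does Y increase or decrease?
Y decreases

Taking the partial derivative:
∂Y/∂Z = -50Z^4

∂Y/∂Z = -50Z^4 < 0 (assuming positive values)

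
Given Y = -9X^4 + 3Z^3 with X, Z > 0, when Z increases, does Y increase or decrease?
Y increases

Taking the partial derivative:
∂Y/∂Z = 9Z^2

∂Y/∂Z = 9Z^2 > 0 (assuming positive values)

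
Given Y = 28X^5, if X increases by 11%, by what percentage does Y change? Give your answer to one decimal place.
68.5%

For Y = 28X^5:
If X → X(1 + 0.11)
Then Y → Y · (1 + 0.11)^5
     ≈ Y · 1.6851

Percentage change = ((1 + 0.11)^5 − 1) × 100% ≈ 68.5%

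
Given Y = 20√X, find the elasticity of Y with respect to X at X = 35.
Elasticity = 1/2

Elasticity = (dY/dX) · (X/Y)

dY/dX = 10/√X
At X = 35: dY/dX = 2·√35/7, Y = 20·√35

Elasticity = (2·√35/7) · (35 / (20·√35)) = 1/2

Interpretation: for a small percentage change in X, the percentage change in Y is approximately 0.50 times as large.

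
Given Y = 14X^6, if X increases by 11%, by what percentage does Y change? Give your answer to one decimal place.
87.0%

For Y = 14X^6:
If X → X(1 + 0.11)
Then Y → Y · (1 + 0.11)^6
     ≈ Y · 1.8704

Percentage change = ((1 + 0.11)^6 − 1) × 100% ≈ 87.0%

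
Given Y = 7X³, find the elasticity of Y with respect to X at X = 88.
Elasticity = 3

Elasticity = (dY/dX) · (X/Y)

dY/dX = 21·X²
At X = 88: dY/dX = 162624, Y = 4770304

Elasticity = 162624 · (88 / 4770304) = 3

Interpretation: for a small percentage change in X, the percentage change in Y is approximately 3.00 times as large.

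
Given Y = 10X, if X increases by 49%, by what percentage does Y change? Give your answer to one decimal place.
49.0%

For Y = 10X:
If X → X(1 + 0.49)
Then Y → Y · (1 + 0.49)^1
     = Y · 1.4900

Percentage change = ((1 + 0.49)^1 − 1) × 100% = 49.0%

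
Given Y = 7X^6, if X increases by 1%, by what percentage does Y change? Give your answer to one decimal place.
6.2%

For Y = 7X^6:
If X → X(1 + 0.01)
Then Y → Y · (1 + 0.01)^6
     ≈ Y · 1.0615

Percentage change = ((1 + 0.01)^6 − 1) × 100% ≈ 6.2%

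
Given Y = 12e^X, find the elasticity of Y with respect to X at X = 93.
Elasticity = 93

Elasticity = (dY/dX) · (X/Y)

dY/dX = 12·e^X
At X = 93: dY/dX = 12·e^93, Y = 12·e^93

Elasticity = (12·e^93) · (93 / (12·e^93)) = 93

Interpretation: for a small percentage change in X, the percentage change in Y is approximately 93.00 times as large.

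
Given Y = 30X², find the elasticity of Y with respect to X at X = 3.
Elasticity = 2

Elasticity = (dY/dX) · (X/Y)

dY/dX = 60·X
At X = 3: dY/dX = 180, Y = 270

Elasticity = 180 · (3 / 270) = 2

Interpretation: for a small percentage change in X, the percentage change in Y is approximately 2.00 times as large.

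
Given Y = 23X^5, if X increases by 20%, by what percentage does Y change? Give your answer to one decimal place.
148.8%

For Y = 23X^5:
If X → X(1 + 0.2)
Then Y → Y · (1 + 0.2)^5
     ≈ Y · 2.4883

Percentage change = ((1 + 0.2)^5 − 1) × 100% ≈ 148.8%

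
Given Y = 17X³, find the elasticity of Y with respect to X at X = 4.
Elasticity = 3

Elasticity = (dY/dX) · (X/Y)

dY/dX = 51·X²
At X = 4: dY/dX = 816, Y = 1088

Elasticity = 816 · (4 / 1088) = 3

Interpretation: for a small percentage change in X, the percentage change in Y is approximately 3.00 times as large.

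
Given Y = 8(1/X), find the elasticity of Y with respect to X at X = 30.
Elasticity = -1

Elasticity = (dY/dX) · (X/Y)

dY/dX = -8/X²
At X = 30: dY/dX = -2/225, Y = 4/15

Elasticity = (-2/225) · (30 / (4/15)) = -1

Interpretation: for a small percentage change in X, the percentage change in Y is approximately -1.00 times as large.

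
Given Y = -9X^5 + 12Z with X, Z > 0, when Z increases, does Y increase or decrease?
Y increases

Taking the partial derivative:
∂Y/∂Z = 12

∂Y/∂Z = 12 > 0 (assuming positive values)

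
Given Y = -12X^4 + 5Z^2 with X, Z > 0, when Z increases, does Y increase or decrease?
Y increases

Taking the partial derivative:
∂Y/∂Z = 10Z

∂Y/∂Z = 10Z > 0 (assuming positive values)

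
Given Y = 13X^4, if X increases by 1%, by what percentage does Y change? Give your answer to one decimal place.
4.1%

For Y = 13X^4:
If X → X(1 + 0.01)
Then Y → Y · (1 + 0.01)^4
     ≈ Y · 1.0406

Percentage change = ((1 + 0.01)^4 − 1) × 100% ≈ 4.1%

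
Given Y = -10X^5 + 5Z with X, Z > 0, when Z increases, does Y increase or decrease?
Y increases

Taking the partial derivative:
∂Y/∂Z = 5

∂Y/∂Z = 5 > 0 (assuming positive values)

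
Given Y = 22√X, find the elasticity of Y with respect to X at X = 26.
Elasticity = 1/2

Elasticity = (dY/dX) · (X/Y)

dY/dX = 11/√X
At X = 26: dY/dX = 11·√26/26, Y = 22·√26

Elasticity = (11·√26/26) · (26 / (22·√26)) = 1/2

Interpretation: for a small percentage change in X, the percentage change in Y is approximately 0.50 times as large.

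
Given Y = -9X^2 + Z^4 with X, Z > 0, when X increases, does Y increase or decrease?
Y decreases

Taking the partial derivative:
∂Y/∂X = -18X

∂Y/∂X = -18X < 0 (assuming positive values)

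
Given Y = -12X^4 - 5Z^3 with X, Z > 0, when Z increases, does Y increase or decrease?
Y decreases

Taking the partial derivative:
∂Y/∂Z = -15Z^2

∂Y/∂Z = -15Z^2 < 0 (assuming positive values)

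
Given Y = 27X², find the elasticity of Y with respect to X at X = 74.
Elasticity = 2

Elasticity = (dY/dX) · (X/Y)

dY/dX = 54·X
At X = 74: dY/dX = 3996, Y = 147852

Elasticity = 3996 · (74 / 147852) = 2

Interpretation: for a small percentage change in X, the percentage change in Y is approximately 2.00 times as large.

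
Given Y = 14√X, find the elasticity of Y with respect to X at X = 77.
Elasticity = 1/2

Elasticity = (dY/dX) · (X/Y)

dY/dX = 7/√X
At X = 77: dY/dX = √77/11, Y = 14·√77

Elasticity = (√77/11) · (77 / (14·√77)) = 1/2

Interpretation: for a small percentage change in X, the percentage change in Y is approximately 0.50 times as large.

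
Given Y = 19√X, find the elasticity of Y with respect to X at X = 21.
Elasticity = 1/2

Elasticity = (dY/dX) · (X/Y)

dY/dX = 19/(2·√X)
At X = 21: dY/dX = 19·√21/42, Y = 19·√21

Elasticity = (19·√21/42) · (21 / (19·√21)) = 1/2

Interpretation: for a small percentage change in X, the percentage change in Y is approximately 0.50 times as large.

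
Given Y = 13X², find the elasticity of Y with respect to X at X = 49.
Elasticity = 2

Elasticity = (dY/dX) · (X/Y)

dY/dX = 26·X
At X = 49: dY/dX = 1274, Y = 31213

Elasticity = 1274 · (49 / 31213) = 2

Interpretation: for a small percentage change in X, the percentage change in Y is approximately 2.00 times as large.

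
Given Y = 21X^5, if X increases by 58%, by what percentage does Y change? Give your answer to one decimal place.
884.7%

For Y = 21X^5:
If X → X(1 + 0.58)
Then Y → Y · (1 + 0.58)^5
     ≈ Y · 9.8466

Percentage change = ((1 + 0.58)^5 − 1) × 100% ≈ 884.7%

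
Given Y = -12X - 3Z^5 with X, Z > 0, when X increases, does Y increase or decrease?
Y decreases

Taking the partial derivative:
∂Y/∂X = -12

∂Y/∂X = -12 < 0 (assuming positive values)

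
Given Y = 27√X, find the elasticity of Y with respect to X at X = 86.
Elasticity = 1/2

Elasticity = (dY/dX) · (X/Y)

dY/dX = 27/(2·√X)
At X = 86: dY/dX = 27·√86/172, Y = 27·√86

Elasticity = (27·√86/172) · (86 / (27·√86)) = 1/2

Interpretation: for a small percentage change in X, the percentage change in Y is approximately 0.50 times as large.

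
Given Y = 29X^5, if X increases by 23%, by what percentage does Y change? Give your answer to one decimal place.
181.5%

For Y = 29X^5:
If X → X(1 + 0.23)
Then Y → Y · (1 + 0.23)^5
     ≈ Y · 2.8153

Percentage change = ((1 + 0.23)^5 − 1) × 100% ≈ 181.5%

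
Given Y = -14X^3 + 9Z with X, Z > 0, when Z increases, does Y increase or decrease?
Y increases

Taking the partial derivative:
∂Y/∂Z = 9

∂Y/∂Z = 9 > 0 (assuming positive values)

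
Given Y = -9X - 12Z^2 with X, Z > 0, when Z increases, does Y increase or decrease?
Y decreases

Taking the partial derivative:
∂Y/∂Z = -24Z

∂Y/∂Z = -24Z < 0 (assuming positive values)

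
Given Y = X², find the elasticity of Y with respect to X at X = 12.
Elasticity = 2

Elasticity = (dY/dX) · (X/Y)

dY/dX = 2·X
At X = 12: dY/dX = 24, Y = 144

Elasticity = 24 · (12 / 144) = 2

Interpretation: for a small percentage change in X, the percentage change in Y is approximately 2.00 times as large.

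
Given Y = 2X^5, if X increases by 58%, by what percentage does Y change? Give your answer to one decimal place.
884.7%

For Y = 2X^5:
If X → X(1 + 0.58)
Then Y → Y · (1 + 0.58)^5
     ≈ Y · 9.8466

Percentage change = ((1 + 0.58)^5 − 1) × 100% ≈ 884.7%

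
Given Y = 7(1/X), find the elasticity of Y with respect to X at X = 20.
Elasticity = -1

Elasticity = (dY/dX) · (X/Y)

dY/dX = -7/X²
At X = 20: dY/dX = -7/400, Y = 7/20

Elasticity = (-7/400) · (20 / (7/20)) = -1

Interpretation: for a small percentage change in X, the percentage change in Y is approximately -1.00 times as large.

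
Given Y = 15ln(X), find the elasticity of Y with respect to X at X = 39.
Elasticity = 1/ln(39) ≈ 0.2730

Elasticity = (dY/dX) · (X/Y)

dY/dX = 15/X
At X = 39: dY/dX = 5/13, Y = 15·ln(39)

Elasticity = (5/13) · (39 / (15·ln(39))) = 1/ln(39) ≈ 0.2730

Interpretation: for a small percentage change in X, the percentage change in Y is approximately 0.27 times as large.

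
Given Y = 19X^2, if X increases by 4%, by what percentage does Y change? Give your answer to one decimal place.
8.2%

For Y = 19X^2:
If X → X(1 + 0.04)
Then Y → Y · (1 + 0.04)^2
     = Y · 1.0816

Percentage change = ((1 + 0.04)^2 − 1) × 100% ≈ 8.2%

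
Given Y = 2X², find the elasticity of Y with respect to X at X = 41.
Elasticity = 2

Elasticity = (dY/dX) · (X/Y)

dY/dX = 4·X
At X = 41: dY/dX = 164, Y = 3362

Elasticity = 164 · (41 / 3362) = 2

Interpretation: for a small percentage change in X, the percentage change in Y is approximately 2.00 times as large.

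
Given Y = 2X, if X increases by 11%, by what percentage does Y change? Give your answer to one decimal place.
11.0%

For Y = 2X:
If X → X(1 + 0.11)
Then Y → Y · (1 + 0.11)^1
     = Y · 1.1100

Percentage change = ((1 + 0.11)^1 − 1) × 100% = 11.0%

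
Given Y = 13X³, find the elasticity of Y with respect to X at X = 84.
Elasticity = 3

Elasticity = (dY/dX) · (X/Y)

dY/dX = 39·X²
At X = 84: dY/dX = 275184, Y = 7705152

Elasticity = 275184 · (84 / 7705152) = 3

Interpretation: for a small percentage change in X, the percentage change in Y is approximately 3.00 times as large.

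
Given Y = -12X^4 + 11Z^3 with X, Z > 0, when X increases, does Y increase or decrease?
Y decreases

Taking the partial derivative:
∂Y/∂X = -48X^3

∂Y/∂X = -48X^3 < 0 (assuming positive values)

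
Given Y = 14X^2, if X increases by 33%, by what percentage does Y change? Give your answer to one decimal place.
76.9%

For Y = 14X^2:
If X → X(1 + 0.33)
Then Y → Y · (1 + 0.33)^2
     = Y · 1.7689

Percentage change = ((1 + 0.33)^2 − 1) × 100% ≈ 76.9%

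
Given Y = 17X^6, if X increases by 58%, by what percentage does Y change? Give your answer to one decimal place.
1455.8%

For Y = 17X^6:
If X → X(1 + 0.58)
Then Y → Y · (1 + 0.58)^6
     ≈ Y · 15.5576

Percentage change = ((1 + 0.58)^6 − 1) × 100% ≈ 1455.8%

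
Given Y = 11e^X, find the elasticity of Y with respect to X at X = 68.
Elasticity = 68

Elasticity = (dY/dX) · (X/Y)

dY/dX = 11·e^X
At X = 68: dY/dX = 11·e^68, Y = 11·e^68

Elasticity = (11·e^68) · (68 / (11·e^68)) = 68

Interpretation: for a small percentage change in X, the percentage change in Y is approximately 68.00 times as large.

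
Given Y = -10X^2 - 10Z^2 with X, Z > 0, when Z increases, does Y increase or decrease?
Y decreases

Taking the partial derivative:
∂Y/∂Z = -20Z

∂Y/∂Z = -20Z < 0 (assuming positive values)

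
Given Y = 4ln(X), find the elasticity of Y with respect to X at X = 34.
Elasticity = 1/ln(34) ≈ 0.2836

Elasticity = (dY/dX) · (X/Y)

dY/dX = 4/X
At X = 34: dY/dX = 2/17, Y = 4·ln(34)

Elasticity = (2/17) · (34 / (4·ln(34))) = 1/ln(34) ≈ 0.2836

Interpretation: for a small percentage change in X, the percentage change in Y is approximately 0.28 times as large.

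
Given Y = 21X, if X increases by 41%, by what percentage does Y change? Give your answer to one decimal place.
41.0%

For Y = 21X:
If X → X(1 + 0.41)
Then Y → Y · (1 + 0.41)^1
     = Y · 1.4100

Percentage change = ((1 + 0.41)^1 − 1) × 100% = 41.0%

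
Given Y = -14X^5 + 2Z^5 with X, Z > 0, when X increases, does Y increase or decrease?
Y decreases

Taking the partial derivative:
∂Y/∂X = -70X^4

∂Y/∂X = -70X^4 < 0 (assuming positive values)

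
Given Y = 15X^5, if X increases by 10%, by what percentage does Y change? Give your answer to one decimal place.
61.1%

For Y = 15X^5:
If X → X(1 + 0.1)
Then Y → Y · (1 + 0.1)^5
     ≈ Y · 1.6105

Percentage change = ((1 + 0.1)^5 − 1) × 100% ≈ 61.1%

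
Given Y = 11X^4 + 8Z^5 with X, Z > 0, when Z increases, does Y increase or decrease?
Y increases

Taking the partial derivative:
∂Y/∂Z = 40Z^4

∂Y/∂Z = 40Z^4 > 0 (assuming positive values)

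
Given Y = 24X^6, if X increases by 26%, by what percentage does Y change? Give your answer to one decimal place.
300.2%

For Y = 24X^6:
If X → X(1 + 0.26)
Then Y → Y · (1 + 0.26)^6
     ≈ Y · 4.0015

Percentage change = ((1 + 0.26)^6 − 1) × 100% ≈ 300.2%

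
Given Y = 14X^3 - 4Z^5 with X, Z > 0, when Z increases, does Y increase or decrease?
Y decreases

Taking the partial derivative:
∂Y/∂Z = -20Z^4

∂Y/∂Z = -20Z^4 < 0 (assuming positive values)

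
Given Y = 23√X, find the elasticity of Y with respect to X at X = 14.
Elasticity = 1/2

Elasticity = (dY/dX) · (X/Y)

dY/dX = 23/(2·√X)
At X = 14: dY/dX = 23·√14/28, Y = 23·√14

Elasticity = (23·√14/28) · (14 / (23·√14)) = 1/2

Interpretation: for a small percentage change in X, the percentage change in Y is approximately 0.50 times as large.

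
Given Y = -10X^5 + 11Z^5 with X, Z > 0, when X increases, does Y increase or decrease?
Y decreases

Taking the partial derivative:
∂Y/∂X = -50X^4

∂Y/∂X = -50X^4 < 0 (assuming positive values)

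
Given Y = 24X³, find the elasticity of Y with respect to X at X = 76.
Elasticity = 3

Elasticity = (dY/dX) · (X/Y)

dY/dX = 72·X²
At X = 76: dY/dX = 415872, Y = 10535424

Elasticity = 415872 · (76 / 10535424) = 3

Interpretation: for a small percentage change in X, the percentage change in Y is approximately 3.00 times as large.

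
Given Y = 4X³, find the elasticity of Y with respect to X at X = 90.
Elasticity = 3

Elasticity = (dY/dX) · (X/Y)

dY/dX = 12·X²
At X = 90: dY/dX = 97200, Y = 2916000

Elasticity = 97200 · (90 / 2916000) = 3

Interpretation: for a small percentage change in X, the percentage change in Y is approximately 3.00 times as large.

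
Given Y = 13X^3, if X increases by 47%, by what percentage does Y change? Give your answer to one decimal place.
217.7%

For Y = 13X^3:
If X → X(1 + 0.47)
Then Y → Y · (1 + 0.47)^3
     ≈ Y · 3.1765

Percentage change = ((1 + 0.47)^3 − 1) × 100% ≈ 217.7%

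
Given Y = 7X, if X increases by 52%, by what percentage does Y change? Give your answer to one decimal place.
52.0%

For Y = 7X:
If X → X(1 + 0.52)
Then Y → Y · (1 + 0.52)^1
     = Y · 1.5200

Percentage change = ((1 + 0.52)^1 − 1) × 100% = 52.0%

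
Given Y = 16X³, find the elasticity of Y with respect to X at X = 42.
Elasticity = 3

Elasticity = (dY/dX) · (X/Y)

dY/dX = 48·X²
At X = 42: dY/dX = 84672, Y = 1185408

Elasticity = 84672 · (42 / 1185408) = 3

Interpretation: for a small percentage change in X, the percentage change in Y is approximately 3.00 times as large.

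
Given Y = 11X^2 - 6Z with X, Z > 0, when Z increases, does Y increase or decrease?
Y decreases

Taking the partial derivative:
∂Y/∂Z = -6

∂Y/∂Z = -6 < 0 (assuming positive values)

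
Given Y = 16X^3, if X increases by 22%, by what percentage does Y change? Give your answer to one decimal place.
81.6%

For Y = 16X^3:
If X → X(1 + 0.22)
Then Y → Y · (1 + 0.22)^3
     ≈ Y · 1.8158

Percentage change = ((1 + 0.22)^3 − 1) × 100% ≈ 81.6%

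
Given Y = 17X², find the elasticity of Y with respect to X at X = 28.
Elasticity = 2

Elasticity = (dY/dX) · (X/Y)

dY/dX = 34·X
At X = 28: dY/dX = 952, Y = 13328

Elasticity = 952 · (28 / 13328) = 2

Interpretation: for a small percentage change in X, the percentage change in Y is approximately 2.00 times as large.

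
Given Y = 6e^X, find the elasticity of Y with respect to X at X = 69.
Elasticity = 69

Elasticity = (dY/dX) · (X/Y)

dY/dX = 6·e^X
At X = 69: dY/dX = 6·e^69, Y = 6·e^69

Elasticity = (6·e^69) · (69 / (6·e^69)) = 69

Interpretation: for a small percentage change in X, the percentage change in Y is approximately 69.00 times as large.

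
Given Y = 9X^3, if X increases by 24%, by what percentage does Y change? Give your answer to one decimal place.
90.7%

For Y = 9X^3:
If X → X(1 + 0.24)
Then Y → Y · (1 + 0.24)^3
     ≈ Y · 1.9066

Percentage change = ((1 + 0.24)^3 − 1) × 100% ≈ 90.7%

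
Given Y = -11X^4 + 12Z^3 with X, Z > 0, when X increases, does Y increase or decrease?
Y decreases

Taking the partial derivative:
∂Y/∂X = -44X^3

∂Y/∂X = -44X^3 < 0 (assuming positive values)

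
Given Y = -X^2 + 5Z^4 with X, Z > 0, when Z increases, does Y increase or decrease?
Y increases

Taking the partial derivative:
∂Y/∂Z = 20Z^3

∂Y/∂Z = 20Z^3 > 0 (assuming positive values)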